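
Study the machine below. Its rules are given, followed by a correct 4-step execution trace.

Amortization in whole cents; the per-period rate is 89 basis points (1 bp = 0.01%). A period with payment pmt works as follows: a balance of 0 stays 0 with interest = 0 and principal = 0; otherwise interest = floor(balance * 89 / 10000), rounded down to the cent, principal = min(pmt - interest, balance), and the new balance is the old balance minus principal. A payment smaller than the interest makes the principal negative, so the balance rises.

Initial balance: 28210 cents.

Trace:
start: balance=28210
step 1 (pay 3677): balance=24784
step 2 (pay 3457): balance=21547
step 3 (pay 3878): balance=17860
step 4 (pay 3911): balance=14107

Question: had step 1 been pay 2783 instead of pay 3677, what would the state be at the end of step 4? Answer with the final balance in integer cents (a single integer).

(re-executing from step 1 with the substitution; state before step 1: balance=28210)
step 1 (pay 2783): balance=25678
step 2 (pay 3457): balance=22449
step 3 (pay 3878): balance=18770
step 4 (pay 3911): balance=15026

15026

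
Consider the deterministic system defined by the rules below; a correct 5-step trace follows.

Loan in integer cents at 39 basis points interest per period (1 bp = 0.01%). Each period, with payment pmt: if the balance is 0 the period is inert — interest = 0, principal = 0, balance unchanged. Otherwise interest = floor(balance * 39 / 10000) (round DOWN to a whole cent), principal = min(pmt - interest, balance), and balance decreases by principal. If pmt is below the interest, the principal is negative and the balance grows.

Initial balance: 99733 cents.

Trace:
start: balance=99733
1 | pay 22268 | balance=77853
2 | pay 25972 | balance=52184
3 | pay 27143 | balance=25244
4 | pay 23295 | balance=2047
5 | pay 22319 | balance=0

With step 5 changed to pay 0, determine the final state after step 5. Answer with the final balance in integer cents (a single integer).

(re-executing from step 5 with the substitution; state before step 5: balance=2047)
5 | pay 0 | balance=2054

2054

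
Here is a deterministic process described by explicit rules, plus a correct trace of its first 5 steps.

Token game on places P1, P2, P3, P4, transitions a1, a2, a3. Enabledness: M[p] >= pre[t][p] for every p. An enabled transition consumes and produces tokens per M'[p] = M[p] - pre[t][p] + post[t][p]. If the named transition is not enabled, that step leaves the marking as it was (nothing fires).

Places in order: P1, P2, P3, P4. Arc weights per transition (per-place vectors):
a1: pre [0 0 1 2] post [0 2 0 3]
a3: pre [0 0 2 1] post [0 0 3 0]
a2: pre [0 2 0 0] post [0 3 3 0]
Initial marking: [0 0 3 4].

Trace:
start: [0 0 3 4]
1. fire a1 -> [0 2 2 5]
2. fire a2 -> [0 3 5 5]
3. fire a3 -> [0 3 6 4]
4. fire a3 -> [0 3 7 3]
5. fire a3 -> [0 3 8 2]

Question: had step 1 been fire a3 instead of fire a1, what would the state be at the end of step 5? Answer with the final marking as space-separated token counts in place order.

(re-executing from step 1 with the substitution; state before step 1: [0 0 3 4])
1. fire a3 -> [0 0 4 3]
2. fire a2 -> [0 0 4 3]
3. fire a3 -> [0 0 5 2]
4. fire a3 -> [0 0 6 1]
5. fire a3 -> [0 0 7 0]

0 0 7 0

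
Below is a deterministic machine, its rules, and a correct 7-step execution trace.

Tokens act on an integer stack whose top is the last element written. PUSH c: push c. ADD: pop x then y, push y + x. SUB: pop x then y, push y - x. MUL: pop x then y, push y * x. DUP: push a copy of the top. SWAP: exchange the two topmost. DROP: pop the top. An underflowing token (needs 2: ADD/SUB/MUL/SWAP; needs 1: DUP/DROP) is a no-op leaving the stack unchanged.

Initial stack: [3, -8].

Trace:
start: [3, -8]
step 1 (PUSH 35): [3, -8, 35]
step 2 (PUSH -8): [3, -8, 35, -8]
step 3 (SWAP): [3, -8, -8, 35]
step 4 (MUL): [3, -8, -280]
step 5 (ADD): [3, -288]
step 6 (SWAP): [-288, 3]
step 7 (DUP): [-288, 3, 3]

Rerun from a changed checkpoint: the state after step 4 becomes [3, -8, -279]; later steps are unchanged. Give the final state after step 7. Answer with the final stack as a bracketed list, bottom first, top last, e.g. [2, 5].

[-287, 3, 3]

state after step 4 := [3, -8, -279]
step 5 (ADD): [3, -287]
step 6 (SWAP): [-287, 3]
step 7 (DUP): [-287, 3, 3]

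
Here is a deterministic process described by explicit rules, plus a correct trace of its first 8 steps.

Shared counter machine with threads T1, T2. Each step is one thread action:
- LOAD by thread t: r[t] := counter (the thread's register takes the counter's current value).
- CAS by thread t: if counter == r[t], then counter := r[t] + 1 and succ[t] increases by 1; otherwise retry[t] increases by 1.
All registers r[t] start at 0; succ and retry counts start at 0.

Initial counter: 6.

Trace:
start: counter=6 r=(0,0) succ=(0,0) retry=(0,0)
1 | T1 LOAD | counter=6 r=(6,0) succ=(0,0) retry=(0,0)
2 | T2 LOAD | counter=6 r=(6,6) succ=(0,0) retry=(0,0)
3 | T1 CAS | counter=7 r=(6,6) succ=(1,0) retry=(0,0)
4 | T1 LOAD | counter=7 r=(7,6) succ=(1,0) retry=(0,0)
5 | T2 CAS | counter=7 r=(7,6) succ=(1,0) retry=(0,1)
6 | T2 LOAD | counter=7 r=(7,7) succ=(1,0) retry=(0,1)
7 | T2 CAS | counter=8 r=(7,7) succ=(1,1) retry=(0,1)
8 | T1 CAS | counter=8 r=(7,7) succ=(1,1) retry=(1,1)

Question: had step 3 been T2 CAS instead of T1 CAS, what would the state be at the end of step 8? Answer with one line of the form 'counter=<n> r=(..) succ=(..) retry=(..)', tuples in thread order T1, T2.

counter=8 r=(7,7) succ=(0,2) retry=(1,1)

(re-executing from step 3 with the substitution; state before step 3: counter=6 r=(6,6) succ=(0,0) retry=(0,0))
3 | T2 CAS | counter=7 r=(6,6) succ=(0,1) retry=(0,0)
4 | T1 LOAD | counter=7 r=(7,6) succ=(0,1) retry=(0,0)
5 | T2 CAS | counter=7 r=(7,6) succ=(0,1) retry=(0,1)
6 | T2 LOAD | counter=7 r=(7,7) succ=(0,1) retry=(0,1)
7 | T2 CAS | counter=8 r=(7,7) succ=(0,2) retry=(0,1)
8 | T1 CAS | counter=8 r=(7,7) succ=(0,2) retry=(1,1)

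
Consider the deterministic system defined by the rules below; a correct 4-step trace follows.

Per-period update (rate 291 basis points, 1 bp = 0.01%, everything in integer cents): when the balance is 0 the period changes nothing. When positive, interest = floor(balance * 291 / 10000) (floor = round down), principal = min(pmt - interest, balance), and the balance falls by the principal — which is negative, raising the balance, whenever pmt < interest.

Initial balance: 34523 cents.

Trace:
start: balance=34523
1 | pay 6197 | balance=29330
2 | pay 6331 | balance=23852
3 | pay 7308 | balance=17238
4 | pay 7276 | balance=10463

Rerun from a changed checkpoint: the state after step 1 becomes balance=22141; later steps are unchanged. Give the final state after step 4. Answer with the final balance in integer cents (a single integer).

state after step 1 := balance=22141
2 | pay 6331 | balance=16454
3 | pay 7308 | balance=9624
4 | pay 7276 | balance=2628

2628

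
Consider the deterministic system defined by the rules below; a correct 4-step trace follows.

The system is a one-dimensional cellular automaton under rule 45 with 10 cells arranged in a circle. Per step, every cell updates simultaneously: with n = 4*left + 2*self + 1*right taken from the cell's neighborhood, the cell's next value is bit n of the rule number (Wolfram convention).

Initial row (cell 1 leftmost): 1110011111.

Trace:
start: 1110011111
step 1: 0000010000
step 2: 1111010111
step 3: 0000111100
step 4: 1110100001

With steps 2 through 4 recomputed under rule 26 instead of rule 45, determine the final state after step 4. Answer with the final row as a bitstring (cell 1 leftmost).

0010101010

(re-executing steps 2..4 under rule 26; state before step 2: 0000010000)
step 2: 0000101000
step 3: 0001000100
step 4: 0010101010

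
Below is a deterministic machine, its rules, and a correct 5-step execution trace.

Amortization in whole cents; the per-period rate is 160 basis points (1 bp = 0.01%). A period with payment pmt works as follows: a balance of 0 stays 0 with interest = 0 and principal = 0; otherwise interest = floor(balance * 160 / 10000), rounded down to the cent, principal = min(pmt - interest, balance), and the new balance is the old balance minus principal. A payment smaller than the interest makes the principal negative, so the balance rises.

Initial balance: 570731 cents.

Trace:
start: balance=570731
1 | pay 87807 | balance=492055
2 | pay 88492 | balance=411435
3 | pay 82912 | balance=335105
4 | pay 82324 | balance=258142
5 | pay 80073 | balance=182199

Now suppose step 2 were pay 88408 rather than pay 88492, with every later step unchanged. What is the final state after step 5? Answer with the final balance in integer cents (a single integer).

182288

(re-executing from step 2 with the substitution; state before step 2: balance=492055)
2 | pay 88408 | balance=411519
3 | pay 82912 | balance=335191
4 | pay 82324 | balance=258230
5 | pay 80073 | balance=182288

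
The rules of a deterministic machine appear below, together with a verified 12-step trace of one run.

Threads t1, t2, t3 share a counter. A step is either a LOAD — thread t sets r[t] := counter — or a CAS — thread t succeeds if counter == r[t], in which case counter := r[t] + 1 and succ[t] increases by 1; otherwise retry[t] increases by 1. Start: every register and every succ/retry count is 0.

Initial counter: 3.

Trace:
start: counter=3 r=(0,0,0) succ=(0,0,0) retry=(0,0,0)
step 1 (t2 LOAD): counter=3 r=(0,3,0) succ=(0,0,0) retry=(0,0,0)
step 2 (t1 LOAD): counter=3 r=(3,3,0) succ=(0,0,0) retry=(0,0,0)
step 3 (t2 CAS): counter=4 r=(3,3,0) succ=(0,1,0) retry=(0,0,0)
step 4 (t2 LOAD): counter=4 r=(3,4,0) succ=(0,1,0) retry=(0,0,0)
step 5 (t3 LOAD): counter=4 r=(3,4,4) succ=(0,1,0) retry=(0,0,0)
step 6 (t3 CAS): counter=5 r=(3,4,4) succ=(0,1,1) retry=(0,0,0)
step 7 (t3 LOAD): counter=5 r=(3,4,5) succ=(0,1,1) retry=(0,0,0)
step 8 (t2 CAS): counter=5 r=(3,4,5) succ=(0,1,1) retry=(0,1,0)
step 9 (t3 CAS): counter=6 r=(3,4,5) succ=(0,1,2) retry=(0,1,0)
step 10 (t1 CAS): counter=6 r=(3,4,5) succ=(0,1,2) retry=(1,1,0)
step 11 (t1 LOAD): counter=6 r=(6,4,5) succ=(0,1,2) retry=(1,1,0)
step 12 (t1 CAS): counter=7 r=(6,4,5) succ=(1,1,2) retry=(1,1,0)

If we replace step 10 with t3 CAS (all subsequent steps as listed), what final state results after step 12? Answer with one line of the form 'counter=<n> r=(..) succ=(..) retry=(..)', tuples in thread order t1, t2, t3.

(re-executing from step 10 with the substitution; state before step 10: counter=6 r=(3,4,5) succ=(0,1,2) retry=(0,1,0))
step 10 (t3 CAS): counter=6 r=(3,4,5) succ=(0,1,2) retry=(0,1,1)
step 11 (t1 LOAD): counter=6 r=(6,4,5) succ=(0,1,2) retry=(0,1,1)
step 12 (t1 CAS): counter=7 r=(6,4,5) succ=(1,1,2) retry=(0,1,1)

counter=7 r=(6,4,5) succ=(1,1,2) retry=(0,1,1)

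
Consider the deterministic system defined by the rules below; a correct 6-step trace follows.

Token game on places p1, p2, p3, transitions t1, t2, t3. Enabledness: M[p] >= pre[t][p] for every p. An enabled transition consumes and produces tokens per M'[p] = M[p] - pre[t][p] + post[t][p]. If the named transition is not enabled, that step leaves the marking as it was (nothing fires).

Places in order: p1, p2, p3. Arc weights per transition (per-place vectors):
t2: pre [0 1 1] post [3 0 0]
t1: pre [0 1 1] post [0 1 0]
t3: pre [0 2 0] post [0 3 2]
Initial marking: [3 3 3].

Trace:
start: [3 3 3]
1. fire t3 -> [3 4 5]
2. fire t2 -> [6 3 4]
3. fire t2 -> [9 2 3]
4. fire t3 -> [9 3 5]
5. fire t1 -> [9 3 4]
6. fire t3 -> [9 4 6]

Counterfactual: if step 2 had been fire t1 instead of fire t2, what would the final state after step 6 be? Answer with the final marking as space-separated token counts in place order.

6 5 6

(re-executing from step 2 with the substitution; state before step 2: [3 4 5])
2. fire t1 -> [3 4 4]
3. fire t2 -> [6 3 3]
4. fire t3 -> [6 4 5]
5. fire t1 -> [6 4 4]
6. fire t3 -> [6 5 6]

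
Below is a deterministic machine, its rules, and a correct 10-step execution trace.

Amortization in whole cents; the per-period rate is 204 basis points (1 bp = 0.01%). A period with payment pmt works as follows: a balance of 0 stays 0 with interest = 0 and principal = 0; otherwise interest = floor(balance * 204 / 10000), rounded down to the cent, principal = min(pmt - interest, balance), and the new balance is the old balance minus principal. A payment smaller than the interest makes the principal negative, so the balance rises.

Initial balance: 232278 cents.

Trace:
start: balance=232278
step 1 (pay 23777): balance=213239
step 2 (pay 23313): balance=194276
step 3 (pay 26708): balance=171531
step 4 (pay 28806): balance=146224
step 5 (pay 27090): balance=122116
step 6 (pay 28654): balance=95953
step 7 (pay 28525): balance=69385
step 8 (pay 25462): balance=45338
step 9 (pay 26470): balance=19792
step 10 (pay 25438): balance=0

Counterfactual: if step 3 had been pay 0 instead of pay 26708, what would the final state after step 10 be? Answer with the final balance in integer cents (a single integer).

25521

(re-executing from step 3 with the substitution; state before step 3: balance=194276)
step 3 (pay 0): balance=198239
step 4 (pay 28806): balance=173477
step 5 (pay 27090): balance=149925
step 6 (pay 28654): balance=124329
step 7 (pay 28525): balance=98340
step 8 (pay 25462): balance=74884
step 9 (pay 26470): balance=49941
step 10 (pay 25438): balance=25521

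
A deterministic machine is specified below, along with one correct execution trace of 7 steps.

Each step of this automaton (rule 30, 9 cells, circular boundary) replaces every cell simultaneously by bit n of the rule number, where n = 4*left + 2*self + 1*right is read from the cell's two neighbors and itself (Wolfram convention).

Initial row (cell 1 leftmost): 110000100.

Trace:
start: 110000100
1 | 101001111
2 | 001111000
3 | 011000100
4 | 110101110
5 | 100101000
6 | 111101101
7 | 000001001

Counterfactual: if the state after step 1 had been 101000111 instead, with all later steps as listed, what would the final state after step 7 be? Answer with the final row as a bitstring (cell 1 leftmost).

state after step 1 := 101000111
2 | 001101100
3 | 011001010
4 | 110111011
5 | 000100010
6 | 001110111
7 | 111000100

111000100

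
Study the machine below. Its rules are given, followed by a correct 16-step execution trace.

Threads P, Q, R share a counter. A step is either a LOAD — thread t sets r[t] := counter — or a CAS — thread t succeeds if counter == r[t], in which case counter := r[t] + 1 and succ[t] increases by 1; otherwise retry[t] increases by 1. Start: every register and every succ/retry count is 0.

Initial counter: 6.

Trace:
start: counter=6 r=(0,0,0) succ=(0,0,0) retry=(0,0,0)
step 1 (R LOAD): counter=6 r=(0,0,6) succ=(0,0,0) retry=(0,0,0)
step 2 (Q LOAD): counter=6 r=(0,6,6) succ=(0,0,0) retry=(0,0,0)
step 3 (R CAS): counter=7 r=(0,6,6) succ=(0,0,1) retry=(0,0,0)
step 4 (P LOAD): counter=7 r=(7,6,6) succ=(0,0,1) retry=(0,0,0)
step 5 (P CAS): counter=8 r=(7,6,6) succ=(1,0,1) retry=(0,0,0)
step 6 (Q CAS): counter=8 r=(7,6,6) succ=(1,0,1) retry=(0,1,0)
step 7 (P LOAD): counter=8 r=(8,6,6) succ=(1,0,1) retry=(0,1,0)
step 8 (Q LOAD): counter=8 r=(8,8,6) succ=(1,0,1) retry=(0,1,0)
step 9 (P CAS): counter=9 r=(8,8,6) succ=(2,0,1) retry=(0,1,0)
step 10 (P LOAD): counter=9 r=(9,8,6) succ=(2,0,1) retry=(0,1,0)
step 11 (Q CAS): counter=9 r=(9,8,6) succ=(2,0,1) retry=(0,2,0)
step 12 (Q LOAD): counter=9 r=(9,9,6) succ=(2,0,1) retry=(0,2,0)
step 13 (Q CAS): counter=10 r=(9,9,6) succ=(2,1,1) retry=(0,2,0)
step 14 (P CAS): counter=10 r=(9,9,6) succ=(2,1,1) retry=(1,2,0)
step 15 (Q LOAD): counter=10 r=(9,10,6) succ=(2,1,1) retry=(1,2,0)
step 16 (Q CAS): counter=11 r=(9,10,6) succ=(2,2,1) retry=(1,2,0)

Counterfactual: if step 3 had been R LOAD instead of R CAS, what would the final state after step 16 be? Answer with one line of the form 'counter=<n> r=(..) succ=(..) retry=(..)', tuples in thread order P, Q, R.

counter=10 r=(8,9,6) succ=(2,2,0) retry=(1,2,0)

(re-executing from step 3 with the substitution; state before step 3: counter=6 r=(0,6,6) succ=(0,0,0) retry=(0,0,0))
step 3 (R LOAD): counter=6 r=(0,6,6) succ=(0,0,0) retry=(0,0,0)
step 4 (P LOAD): counter=6 r=(6,6,6) succ=(0,0,0) retry=(0,0,0)
step 5 (P CAS): counter=7 r=(6,6,6) succ=(1,0,0) retry=(0,0,0)
step 6 (Q CAS): counter=7 r=(6,6,6) succ=(1,0,0) retry=(0,1,0)
step 7 (P LOAD): counter=7 r=(7,6,6) succ=(1,0,0) retry=(0,1,0)
step 8 (Q LOAD): counter=7 r=(7,7,6) succ=(1,0,0) retry=(0,1,0)
step 9 (P CAS): counter=8 r=(7,7,6) succ=(2,0,0) retry=(0,1,0)
step 10 (P LOAD): counter=8 r=(8,7,6) succ=(2,0,0) retry=(0,1,0)
step 11 (Q CAS): counter=8 r=(8,7,6) succ=(2,0,0) retry=(0,2,0)
step 12 (Q LOAD): counter=8 r=(8,8,6) succ=(2,0,0) retry=(0,2,0)
step 13 (Q CAS): counter=9 r=(8,8,6) succ=(2,1,0) retry=(0,2,0)
step 14 (P CAS): counter=9 r=(8,8,6) succ=(2,1,0) retry=(1,2,0)
step 15 (Q LOAD): counter=9 r=(8,9,6) succ=(2,1,0) retry=(1,2,0)
step 16 (Q CAS): counter=10 r=(8,9,6) succ=(2,2,0) retry=(1,2,0)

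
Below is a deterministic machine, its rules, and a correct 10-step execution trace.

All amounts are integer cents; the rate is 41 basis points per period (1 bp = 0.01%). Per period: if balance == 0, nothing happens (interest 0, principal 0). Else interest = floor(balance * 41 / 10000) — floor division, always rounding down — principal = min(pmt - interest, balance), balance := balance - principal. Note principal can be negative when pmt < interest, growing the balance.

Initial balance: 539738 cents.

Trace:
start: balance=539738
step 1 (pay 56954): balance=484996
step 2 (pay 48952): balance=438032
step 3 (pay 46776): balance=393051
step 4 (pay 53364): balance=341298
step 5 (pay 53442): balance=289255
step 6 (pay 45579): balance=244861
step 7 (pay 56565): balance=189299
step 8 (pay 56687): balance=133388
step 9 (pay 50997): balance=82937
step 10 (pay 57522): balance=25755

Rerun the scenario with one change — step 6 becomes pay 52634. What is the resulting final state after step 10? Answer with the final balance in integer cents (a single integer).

(re-executing from step 6 with the substitution; state before step 6: balance=289255)
step 6 (pay 52634): balance=237806
step 7 (pay 56565): balance=182216
step 8 (pay 56687): balance=126276
step 9 (pay 50997): balance=75796
step 10 (pay 57522): balance=18584

18584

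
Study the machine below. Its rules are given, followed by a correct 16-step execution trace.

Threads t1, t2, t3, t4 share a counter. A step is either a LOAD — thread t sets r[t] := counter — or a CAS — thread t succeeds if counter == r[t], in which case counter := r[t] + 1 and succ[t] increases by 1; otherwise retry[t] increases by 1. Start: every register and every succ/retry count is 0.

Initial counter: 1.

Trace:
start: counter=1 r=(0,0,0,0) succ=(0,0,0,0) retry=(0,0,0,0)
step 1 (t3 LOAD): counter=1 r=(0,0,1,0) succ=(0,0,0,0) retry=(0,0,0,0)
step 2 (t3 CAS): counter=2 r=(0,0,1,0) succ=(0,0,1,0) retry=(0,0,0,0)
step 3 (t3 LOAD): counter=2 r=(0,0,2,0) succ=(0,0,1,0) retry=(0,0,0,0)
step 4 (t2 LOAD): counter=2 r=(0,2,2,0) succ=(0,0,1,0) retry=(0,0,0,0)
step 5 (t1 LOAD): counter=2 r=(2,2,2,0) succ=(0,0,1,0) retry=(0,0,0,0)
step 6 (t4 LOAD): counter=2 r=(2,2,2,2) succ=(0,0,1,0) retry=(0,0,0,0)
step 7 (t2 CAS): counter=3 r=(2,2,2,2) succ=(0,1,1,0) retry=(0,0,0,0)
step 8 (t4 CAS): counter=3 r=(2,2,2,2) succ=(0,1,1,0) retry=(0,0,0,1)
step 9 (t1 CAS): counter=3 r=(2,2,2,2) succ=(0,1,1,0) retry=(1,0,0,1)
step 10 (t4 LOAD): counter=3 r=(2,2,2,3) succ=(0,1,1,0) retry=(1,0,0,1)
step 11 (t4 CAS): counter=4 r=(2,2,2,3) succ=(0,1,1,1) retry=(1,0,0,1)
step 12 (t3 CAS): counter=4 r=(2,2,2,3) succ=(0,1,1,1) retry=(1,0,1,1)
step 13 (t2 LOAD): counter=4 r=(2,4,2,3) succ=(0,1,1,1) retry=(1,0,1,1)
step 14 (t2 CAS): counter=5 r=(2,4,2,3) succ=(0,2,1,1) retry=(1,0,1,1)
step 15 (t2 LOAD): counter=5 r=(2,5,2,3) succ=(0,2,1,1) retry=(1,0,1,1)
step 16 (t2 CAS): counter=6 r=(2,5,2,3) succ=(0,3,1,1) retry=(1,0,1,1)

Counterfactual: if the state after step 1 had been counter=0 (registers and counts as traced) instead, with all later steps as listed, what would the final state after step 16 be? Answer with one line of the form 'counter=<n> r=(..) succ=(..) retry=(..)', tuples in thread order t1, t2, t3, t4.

counter=4 r=(0,3,0,1) succ=(0,3,0,1) retry=(1,0,2,1)

state after step 1 := counter=0 r=(0,0,1,0) succ=(0,0,0,0) retry=(0,0,0,0)
step 2 (t3 CAS): counter=0 r=(0,0,1,0) succ=(0,0,0,0) retry=(0,0,1,0)
step 3 (t3 LOAD): counter=0 r=(0,0,0,0) succ=(0,0,0,0) retry=(0,0,1,0)
step 4 (t2 LOAD): counter=0 r=(0,0,0,0) succ=(0,0,0,0) retry=(0,0,1,0)
step 5 (t1 LOAD): counter=0 r=(0,0,0,0) succ=(0,0,0,0) retry=(0,0,1,0)
step 6 (t4 LOAD): counter=0 r=(0,0,0,0) succ=(0,0,0,0) retry=(0,0,1,0)
step 7 (t2 CAS): counter=1 r=(0,0,0,0) succ=(0,1,0,0) retry=(0,0,1,0)
step 8 (t4 CAS): counter=1 r=(0,0,0,0) succ=(0,1,0,0) retry=(0,0,1,1)
step 9 (t1 CAS): counter=1 r=(0,0,0,0) succ=(0,1,0,0) retry=(1,0,1,1)
step 10 (t4 LOAD): counter=1 r=(0,0,0,1) succ=(0,1,0,0) retry=(1,0,1,1)
step 11 (t4 CAS): counter=2 r=(0,0,0,1) succ=(0,1,0,1) retry=(1,0,1,1)
step 12 (t3 CAS): counter=2 r=(0,0,0,1) succ=(0,1,0,1) retry=(1,0,2,1)
step 13 (t2 LOAD): counter=2 r=(0,2,0,1) succ=(0,1,0,1) retry=(1,0,2,1)
step 14 (t2 CAS): counter=3 r=(0,2,0,1) succ=(0,2,0,1) retry=(1,0,2,1)
step 15 (t2 LOAD): counter=3 r=(0,3,0,1) succ=(0,2,0,1) retry=(1,0,2,1)
step 16 (t2 CAS): counter=4 r=(0,3,0,1) succ=(0,3,0,1) retry=(1,0,2,1)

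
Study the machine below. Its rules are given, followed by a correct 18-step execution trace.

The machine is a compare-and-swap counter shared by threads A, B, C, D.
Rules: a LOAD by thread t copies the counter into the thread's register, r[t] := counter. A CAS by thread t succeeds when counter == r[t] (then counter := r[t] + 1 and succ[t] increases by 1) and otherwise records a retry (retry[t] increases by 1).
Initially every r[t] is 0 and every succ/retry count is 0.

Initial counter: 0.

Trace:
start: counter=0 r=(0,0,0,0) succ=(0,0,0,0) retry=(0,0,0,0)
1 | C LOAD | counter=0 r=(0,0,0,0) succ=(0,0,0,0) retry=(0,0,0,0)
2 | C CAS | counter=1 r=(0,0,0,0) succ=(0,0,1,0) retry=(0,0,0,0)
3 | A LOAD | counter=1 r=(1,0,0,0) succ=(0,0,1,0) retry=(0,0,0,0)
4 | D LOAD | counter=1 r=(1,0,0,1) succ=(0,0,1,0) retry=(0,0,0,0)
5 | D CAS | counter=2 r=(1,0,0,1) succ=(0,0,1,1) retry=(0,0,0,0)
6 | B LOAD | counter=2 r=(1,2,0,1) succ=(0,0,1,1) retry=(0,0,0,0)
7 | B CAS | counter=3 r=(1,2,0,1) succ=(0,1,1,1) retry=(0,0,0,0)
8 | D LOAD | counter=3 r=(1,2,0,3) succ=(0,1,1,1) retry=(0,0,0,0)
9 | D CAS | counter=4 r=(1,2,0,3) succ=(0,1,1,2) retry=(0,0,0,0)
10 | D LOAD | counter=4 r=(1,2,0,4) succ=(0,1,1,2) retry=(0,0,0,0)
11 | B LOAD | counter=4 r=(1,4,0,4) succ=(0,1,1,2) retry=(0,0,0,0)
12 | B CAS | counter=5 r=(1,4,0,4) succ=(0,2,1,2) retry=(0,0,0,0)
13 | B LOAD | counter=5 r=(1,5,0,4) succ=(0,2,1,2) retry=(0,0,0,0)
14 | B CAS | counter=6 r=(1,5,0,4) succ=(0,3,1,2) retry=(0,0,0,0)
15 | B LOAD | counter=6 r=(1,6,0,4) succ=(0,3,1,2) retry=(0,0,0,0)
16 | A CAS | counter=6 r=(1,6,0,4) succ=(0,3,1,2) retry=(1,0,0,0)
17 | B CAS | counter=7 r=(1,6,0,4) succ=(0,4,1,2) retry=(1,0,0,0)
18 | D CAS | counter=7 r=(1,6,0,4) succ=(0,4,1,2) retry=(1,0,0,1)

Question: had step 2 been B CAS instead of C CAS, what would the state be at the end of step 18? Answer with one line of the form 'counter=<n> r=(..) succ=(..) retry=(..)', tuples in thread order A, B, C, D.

counter=7 r=(1,6,0,4) succ=(0,5,0,2) retry=(1,0,0,1)

(re-executing from step 2 with the substitution; state before step 2: counter=0 r=(0,0,0,0) succ=(0,0,0,0) retry=(0,0,0,0))
2 | B CAS | counter=1 r=(0,0,0,0) succ=(0,1,0,0) retry=(0,0,0,0)
3 | A LOAD | counter=1 r=(1,0,0,0) succ=(0,1,0,0) retry=(0,0,0,0)
4 | D LOAD | counter=1 r=(1,0,0,1) succ=(0,1,0,0) retry=(0,0,0,0)
5 | D CAS | counter=2 r=(1,0,0,1) succ=(0,1,0,1) retry=(0,0,0,0)
6 | B LOAD | counter=2 r=(1,2,0,1) succ=(0,1,0,1) retry=(0,0,0,0)
7 | B CAS | counter=3 r=(1,2,0,1) succ=(0,2,0,1) retry=(0,0,0,0)
8 | D LOAD | counter=3 r=(1,2,0,3) succ=(0,2,0,1) retry=(0,0,0,0)
9 | D CAS | counter=4 r=(1,2,0,3) succ=(0,2,0,2) retry=(0,0,0,0)
10 | D LOAD | counter=4 r=(1,2,0,4) succ=(0,2,0,2) retry=(0,0,0,0)
11 | B LOAD | counter=4 r=(1,4,0,4) succ=(0,2,0,2) retry=(0,0,0,0)
12 | B CAS | counter=5 r=(1,4,0,4) succ=(0,3,0,2) retry=(0,0,0,0)
13 | B LOAD | counter=5 r=(1,5,0,4) succ=(0,3,0,2) retry=(0,0,0,0)
14 | B CAS | counter=6 r=(1,5,0,4) succ=(0,4,0,2) retry=(0,0,0,0)
15 | B LOAD | counter=6 r=(1,6,0,4) succ=(0,4,0,2) retry=(0,0,0,0)
16 | A CAS | counter=6 r=(1,6,0,4) succ=(0,4,0,2) retry=(1,0,0,0)
17 | B CAS | counter=7 r=(1,6,0,4) succ=(0,5,0,2) retry=(1,0,0,0)
18 | D CAS | counter=7 r=(1,6,0,4) succ=(0,5,0,2) retry=(1,0,0,1)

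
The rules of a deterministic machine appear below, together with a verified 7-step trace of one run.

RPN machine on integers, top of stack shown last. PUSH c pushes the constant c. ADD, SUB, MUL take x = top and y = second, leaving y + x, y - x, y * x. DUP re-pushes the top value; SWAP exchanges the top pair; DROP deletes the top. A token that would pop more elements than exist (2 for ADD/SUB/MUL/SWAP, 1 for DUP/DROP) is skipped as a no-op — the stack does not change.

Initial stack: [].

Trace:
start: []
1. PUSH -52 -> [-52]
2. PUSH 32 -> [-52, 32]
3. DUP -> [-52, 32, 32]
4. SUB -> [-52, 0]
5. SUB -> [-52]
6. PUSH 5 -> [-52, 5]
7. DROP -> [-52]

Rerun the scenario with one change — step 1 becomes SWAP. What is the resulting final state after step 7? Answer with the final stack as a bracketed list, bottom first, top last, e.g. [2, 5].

(re-executing from step 1 with the substitution; state before step 1: [])
1. SWAP -> []
2. PUSH 32 -> [32]
3. DUP -> [32, 32]
4. SUB -> [0]
5. SUB -> [0]
6. PUSH 5 -> [0, 5]
7. DROP -> [0]

[0]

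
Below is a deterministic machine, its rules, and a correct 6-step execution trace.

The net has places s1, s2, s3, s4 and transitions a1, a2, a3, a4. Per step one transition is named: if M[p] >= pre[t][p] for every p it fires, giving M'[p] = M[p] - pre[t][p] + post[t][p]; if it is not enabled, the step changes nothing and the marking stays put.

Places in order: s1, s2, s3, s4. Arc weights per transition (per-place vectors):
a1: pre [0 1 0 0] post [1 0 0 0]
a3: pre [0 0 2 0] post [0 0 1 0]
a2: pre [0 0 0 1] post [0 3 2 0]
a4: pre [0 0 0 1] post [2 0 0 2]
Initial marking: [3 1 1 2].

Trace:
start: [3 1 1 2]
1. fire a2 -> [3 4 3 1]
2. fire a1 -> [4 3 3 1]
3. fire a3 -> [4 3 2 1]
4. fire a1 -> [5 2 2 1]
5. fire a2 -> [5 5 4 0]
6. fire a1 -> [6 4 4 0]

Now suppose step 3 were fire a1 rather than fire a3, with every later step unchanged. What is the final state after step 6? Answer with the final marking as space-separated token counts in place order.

7 3 5 0

(re-executing from step 3 with the substitution; state before step 3: [4 3 3 1])
3. fire a1 -> [5 2 3 1]
4. fire a1 -> [6 1 3 1]
5. fire a2 -> [6 4 5 0]
6. fire a1 -> [7 3 5 0]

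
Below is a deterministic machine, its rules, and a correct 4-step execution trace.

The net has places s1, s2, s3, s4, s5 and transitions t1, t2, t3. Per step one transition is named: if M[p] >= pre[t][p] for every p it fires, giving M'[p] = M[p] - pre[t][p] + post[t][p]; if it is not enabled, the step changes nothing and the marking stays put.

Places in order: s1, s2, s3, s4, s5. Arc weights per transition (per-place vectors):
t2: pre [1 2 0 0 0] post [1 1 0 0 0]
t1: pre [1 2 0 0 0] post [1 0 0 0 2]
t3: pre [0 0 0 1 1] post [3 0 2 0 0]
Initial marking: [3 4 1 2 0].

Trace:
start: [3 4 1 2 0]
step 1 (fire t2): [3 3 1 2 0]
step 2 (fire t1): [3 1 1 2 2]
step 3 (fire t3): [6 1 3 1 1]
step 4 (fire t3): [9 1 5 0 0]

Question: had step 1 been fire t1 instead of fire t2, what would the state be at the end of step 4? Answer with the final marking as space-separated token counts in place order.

(re-executing from step 1 with the substitution; state before step 1: [3 4 1 2 0])
step 1 (fire t1): [3 2 1 2 2]
step 2 (fire t1): [3 0 1 2 4]
step 3 (fire t3): [6 0 3 1 3]
step 4 (fire t3): [9 0 5 0 2]

9 0 5 0 2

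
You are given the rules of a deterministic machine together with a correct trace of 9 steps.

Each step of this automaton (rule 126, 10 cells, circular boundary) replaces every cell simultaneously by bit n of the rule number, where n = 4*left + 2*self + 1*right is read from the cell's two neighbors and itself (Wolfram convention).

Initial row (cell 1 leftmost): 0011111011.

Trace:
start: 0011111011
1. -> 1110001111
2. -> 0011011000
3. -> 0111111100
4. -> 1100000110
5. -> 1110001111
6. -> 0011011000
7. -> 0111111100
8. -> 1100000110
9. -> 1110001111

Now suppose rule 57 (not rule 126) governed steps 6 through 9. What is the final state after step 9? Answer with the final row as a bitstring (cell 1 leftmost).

1001011011

(re-executing steps 6..9 under rule 57; state before step 6: 1110001111)
6. -> 0001101000
7. -> 1101010111
8. -> 0010101100
9. -> 1001011011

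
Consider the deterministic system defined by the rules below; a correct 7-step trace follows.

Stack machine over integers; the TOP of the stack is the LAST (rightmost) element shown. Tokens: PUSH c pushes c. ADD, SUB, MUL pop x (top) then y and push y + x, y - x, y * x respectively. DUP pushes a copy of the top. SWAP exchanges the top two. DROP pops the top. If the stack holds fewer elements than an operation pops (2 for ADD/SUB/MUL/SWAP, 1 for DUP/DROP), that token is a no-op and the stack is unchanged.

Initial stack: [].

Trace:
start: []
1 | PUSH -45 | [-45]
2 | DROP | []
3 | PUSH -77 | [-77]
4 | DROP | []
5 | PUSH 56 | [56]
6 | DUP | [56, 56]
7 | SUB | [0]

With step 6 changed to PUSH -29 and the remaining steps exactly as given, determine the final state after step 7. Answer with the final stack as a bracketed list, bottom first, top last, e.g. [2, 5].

(re-executing from step 6 with the substitution; state before step 6: [56])
6 | PUSH -29 | [56, -29]
7 | SUB | [85]

[85]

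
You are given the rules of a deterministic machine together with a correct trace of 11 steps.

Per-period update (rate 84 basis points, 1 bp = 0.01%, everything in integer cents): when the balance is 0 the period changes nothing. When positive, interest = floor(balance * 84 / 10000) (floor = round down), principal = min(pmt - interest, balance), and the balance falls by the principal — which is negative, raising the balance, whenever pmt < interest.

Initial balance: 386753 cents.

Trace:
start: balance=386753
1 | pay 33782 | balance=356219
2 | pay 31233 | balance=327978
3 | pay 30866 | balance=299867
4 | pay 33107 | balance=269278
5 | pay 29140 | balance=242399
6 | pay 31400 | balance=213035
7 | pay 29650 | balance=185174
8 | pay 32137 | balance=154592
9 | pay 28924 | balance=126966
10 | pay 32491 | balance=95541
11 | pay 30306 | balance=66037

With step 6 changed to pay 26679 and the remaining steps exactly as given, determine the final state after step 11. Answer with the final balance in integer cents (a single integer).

(re-executing from step 6 with the substitution; state before step 6: balance=242399)
6 | pay 26679 | balance=217756
7 | pay 29650 | balance=189935
8 | pay 32137 | balance=159393
9 | pay 28924 | balance=131807
10 | pay 32491 | balance=100423
11 | pay 30306 | balance=70960

70960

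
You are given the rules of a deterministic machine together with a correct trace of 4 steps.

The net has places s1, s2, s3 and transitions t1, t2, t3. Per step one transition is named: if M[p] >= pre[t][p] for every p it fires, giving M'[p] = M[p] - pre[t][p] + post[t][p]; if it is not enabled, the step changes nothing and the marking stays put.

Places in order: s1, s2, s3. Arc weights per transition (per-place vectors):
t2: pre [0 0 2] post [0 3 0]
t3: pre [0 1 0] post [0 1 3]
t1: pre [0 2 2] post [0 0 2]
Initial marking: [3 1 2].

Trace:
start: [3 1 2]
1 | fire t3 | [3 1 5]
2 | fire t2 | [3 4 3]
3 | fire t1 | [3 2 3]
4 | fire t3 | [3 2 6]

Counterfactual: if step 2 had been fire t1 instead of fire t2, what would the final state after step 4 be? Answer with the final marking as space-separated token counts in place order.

3 1 8

(re-executing from step 2 with the substitution; state before step 2: [3 1 5])
2 | fire t1 | [3 1 5]
3 | fire t1 | [3 1 5]
4 | fire t3 | [3 1 8]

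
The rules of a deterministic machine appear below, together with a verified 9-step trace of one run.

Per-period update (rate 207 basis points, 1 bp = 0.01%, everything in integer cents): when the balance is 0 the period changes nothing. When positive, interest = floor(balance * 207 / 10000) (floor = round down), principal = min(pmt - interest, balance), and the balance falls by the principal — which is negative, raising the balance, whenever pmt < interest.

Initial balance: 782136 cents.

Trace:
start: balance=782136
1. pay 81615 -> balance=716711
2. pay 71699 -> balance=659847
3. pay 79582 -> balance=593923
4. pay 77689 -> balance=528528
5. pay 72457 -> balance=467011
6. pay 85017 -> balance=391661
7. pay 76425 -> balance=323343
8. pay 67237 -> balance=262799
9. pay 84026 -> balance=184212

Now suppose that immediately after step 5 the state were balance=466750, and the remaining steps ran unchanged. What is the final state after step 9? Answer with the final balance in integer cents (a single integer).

183928

state after step 5 := balance=466750
6. pay 85017 -> balance=391394
7. pay 76425 -> balance=323070
8. pay 67237 -> balance=262520
9. pay 84026 -> balance=183928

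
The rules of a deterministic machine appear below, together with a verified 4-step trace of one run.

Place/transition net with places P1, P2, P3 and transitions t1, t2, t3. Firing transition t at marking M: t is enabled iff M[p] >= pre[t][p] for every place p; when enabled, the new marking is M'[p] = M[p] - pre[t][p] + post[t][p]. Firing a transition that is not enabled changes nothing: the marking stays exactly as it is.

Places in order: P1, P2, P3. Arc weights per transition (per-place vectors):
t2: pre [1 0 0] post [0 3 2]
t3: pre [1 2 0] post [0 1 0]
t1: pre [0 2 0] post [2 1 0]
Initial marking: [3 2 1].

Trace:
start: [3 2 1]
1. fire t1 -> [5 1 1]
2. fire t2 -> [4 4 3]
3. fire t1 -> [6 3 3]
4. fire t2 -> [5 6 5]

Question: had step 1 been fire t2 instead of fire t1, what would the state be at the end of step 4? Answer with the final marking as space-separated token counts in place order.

2 10 7

(re-executing from step 1 with the substitution; state before step 1: [3 2 1])
1. fire t2 -> [2 5 3]
2. fire t2 -> [1 8 5]
3. fire t1 -> [3 7 5]
4. fire t2 -> [2 10 7]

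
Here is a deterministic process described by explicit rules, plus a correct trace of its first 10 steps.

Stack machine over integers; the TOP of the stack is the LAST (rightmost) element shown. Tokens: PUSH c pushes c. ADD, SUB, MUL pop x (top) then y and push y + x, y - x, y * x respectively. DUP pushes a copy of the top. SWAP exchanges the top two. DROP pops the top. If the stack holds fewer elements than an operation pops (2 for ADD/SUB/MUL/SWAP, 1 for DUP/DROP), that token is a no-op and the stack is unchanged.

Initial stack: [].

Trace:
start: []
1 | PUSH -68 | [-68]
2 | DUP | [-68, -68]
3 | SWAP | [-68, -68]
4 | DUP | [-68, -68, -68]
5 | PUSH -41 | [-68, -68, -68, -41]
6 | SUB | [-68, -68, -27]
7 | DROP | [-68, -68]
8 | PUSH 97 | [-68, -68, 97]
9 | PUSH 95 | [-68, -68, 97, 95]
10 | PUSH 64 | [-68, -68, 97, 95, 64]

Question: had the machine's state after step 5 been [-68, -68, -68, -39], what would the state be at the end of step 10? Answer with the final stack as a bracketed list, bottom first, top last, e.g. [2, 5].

state after step 5 := [-68, -68, -68, -39]
6 | SUB | [-68, -68, -29]
7 | DROP | [-68, -68]
8 | PUSH 97 | [-68, -68, 97]
9 | PUSH 95 | [-68, -68, 97, 95]
10 | PUSH 64 | [-68, -68, 97, 95, 64]

[-68, -68, 97, 95, 64]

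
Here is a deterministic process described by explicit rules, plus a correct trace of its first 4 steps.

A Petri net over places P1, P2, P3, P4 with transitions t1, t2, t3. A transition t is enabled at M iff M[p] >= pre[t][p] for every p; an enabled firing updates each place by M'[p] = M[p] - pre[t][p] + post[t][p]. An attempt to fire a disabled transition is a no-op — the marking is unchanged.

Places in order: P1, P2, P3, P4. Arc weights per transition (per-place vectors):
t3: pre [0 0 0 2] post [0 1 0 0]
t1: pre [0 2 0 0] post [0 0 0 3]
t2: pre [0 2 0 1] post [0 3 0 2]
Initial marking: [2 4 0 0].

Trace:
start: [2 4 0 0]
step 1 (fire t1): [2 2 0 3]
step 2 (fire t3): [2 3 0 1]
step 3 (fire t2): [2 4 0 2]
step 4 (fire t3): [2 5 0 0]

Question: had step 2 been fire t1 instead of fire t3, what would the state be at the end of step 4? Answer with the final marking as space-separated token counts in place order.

2 1 0 4

(re-executing from step 2 with the substitution; state before step 2: [2 2 0 3])
step 2 (fire t1): [2 0 0 6]
step 3 (fire t2): [2 0 0 6]
step 4 (fire t3): [2 1 0 4]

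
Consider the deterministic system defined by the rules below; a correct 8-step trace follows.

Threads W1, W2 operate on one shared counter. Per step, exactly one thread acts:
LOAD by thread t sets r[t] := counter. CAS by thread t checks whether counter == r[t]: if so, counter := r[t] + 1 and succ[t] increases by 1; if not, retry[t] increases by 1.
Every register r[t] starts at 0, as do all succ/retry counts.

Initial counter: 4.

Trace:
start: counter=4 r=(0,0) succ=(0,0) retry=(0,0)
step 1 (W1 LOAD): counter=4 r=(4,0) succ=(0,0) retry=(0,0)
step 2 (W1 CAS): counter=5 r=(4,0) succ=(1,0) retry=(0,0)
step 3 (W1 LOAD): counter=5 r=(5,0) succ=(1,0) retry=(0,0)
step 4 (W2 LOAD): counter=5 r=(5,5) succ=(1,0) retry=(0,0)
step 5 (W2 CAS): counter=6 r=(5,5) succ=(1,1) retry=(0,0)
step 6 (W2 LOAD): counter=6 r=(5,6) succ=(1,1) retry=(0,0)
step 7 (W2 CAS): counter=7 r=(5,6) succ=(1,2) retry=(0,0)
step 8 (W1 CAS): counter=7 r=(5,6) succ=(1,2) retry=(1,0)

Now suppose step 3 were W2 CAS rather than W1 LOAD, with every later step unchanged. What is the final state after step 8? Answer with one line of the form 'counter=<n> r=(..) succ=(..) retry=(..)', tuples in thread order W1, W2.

(re-executing from step 3 with the substitution; state before step 3: counter=5 r=(4,0) succ=(1,0) retry=(0,0))
step 3 (W2 CAS): counter=5 r=(4,0) succ=(1,0) retry=(0,1)
step 4 (W2 LOAD): counter=5 r=(4,5) succ=(1,0) retry=(0,1)
step 5 (W2 CAS): counter=6 r=(4,5) succ=(1,1) retry=(0,1)
step 6 (W2 LOAD): counter=6 r=(4,6) succ=(1,1) retry=(0,1)
step 7 (W2 CAS): counter=7 r=(4,6) succ=(1,2) retry=(0,1)
step 8 (W1 CAS): counter=7 r=(4,6) succ=(1,2) retry=(1,1)

counter=7 r=(4,6) succ=(1,2) retry=(1,1)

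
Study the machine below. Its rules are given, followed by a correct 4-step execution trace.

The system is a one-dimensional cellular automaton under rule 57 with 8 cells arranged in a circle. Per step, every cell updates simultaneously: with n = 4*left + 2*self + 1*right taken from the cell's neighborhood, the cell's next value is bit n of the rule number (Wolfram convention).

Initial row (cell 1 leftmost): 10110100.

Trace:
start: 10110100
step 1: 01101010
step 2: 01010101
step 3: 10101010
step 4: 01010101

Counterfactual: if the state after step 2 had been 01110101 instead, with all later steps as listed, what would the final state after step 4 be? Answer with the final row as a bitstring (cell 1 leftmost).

state after step 2 := 01110101
step 3: 11001010
step 4: 10100101

10100101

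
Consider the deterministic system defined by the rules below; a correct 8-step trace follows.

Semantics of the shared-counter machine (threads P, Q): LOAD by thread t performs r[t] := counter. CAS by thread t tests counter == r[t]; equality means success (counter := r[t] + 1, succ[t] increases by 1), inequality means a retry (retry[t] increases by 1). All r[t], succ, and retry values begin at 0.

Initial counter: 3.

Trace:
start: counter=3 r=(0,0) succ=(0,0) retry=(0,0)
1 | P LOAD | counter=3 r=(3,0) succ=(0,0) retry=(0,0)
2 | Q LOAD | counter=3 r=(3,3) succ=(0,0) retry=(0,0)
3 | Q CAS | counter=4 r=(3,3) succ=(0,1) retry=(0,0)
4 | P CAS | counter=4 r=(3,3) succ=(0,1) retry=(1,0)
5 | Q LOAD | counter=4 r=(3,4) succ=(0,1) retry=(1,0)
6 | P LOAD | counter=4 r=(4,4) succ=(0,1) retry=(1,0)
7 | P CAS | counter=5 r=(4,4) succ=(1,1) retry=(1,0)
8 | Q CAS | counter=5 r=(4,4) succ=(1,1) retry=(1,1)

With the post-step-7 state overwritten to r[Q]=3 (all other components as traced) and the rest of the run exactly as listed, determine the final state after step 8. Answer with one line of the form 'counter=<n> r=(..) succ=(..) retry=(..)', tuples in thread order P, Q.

state after step 7 := counter=5 r=(4,3) succ=(1,1) retry=(1,0)
8 | Q CAS | counter=5 r=(4,3) succ=(1,1) retry=(1,1)

counter=5 r=(4,3) succ=(1,1) retry=(1,1)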